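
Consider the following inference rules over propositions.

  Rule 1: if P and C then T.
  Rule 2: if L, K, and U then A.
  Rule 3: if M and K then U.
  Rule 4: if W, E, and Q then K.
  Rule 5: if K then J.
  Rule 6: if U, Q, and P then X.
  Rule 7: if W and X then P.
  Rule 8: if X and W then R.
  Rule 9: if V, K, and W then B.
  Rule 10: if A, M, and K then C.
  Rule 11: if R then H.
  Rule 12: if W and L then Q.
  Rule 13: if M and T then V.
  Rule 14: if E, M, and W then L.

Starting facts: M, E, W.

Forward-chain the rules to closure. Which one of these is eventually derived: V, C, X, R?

E, M, and W hold, so L follows (Rule 14).
From W and L, Rule 12 gives Q.
W, E, and Q hold, so K follows (Rule 4).
From M and K, Rule 3 gives U.
L, K, and U hold, so A follows (Rule 2).
A, M, and K hold, so C follows (Rule 10).
X would need U, Q, and P (Rule 6), but P is never established. R would need X and W (Rule 8), but X is never established. V would need M and T (Rule 13), but T is never established.

C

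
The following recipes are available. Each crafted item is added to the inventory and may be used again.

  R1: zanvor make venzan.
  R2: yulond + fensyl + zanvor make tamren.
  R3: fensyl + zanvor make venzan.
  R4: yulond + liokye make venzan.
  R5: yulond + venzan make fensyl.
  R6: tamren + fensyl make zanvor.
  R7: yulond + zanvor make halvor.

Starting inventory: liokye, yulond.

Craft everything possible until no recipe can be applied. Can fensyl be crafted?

Yes

Using R4, yulond and liokye make venzan.
Using R5, yulond and venzan make fensyl.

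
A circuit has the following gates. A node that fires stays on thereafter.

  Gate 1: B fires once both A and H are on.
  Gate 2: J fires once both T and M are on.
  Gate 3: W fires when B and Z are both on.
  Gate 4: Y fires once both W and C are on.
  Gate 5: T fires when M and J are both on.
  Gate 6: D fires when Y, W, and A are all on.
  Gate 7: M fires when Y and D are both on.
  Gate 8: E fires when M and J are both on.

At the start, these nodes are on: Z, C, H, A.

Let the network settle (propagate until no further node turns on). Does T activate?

T would need M and J (Gate 5), but J never turns on.

No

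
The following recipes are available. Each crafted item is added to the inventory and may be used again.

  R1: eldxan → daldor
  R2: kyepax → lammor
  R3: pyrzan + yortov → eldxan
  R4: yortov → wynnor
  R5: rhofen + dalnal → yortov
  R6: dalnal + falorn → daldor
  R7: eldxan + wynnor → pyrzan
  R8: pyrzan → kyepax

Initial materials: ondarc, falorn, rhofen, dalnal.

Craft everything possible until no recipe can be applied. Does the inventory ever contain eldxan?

eldxan would need pyrzan and yortov (R3), but pyrzan is never obtained.

No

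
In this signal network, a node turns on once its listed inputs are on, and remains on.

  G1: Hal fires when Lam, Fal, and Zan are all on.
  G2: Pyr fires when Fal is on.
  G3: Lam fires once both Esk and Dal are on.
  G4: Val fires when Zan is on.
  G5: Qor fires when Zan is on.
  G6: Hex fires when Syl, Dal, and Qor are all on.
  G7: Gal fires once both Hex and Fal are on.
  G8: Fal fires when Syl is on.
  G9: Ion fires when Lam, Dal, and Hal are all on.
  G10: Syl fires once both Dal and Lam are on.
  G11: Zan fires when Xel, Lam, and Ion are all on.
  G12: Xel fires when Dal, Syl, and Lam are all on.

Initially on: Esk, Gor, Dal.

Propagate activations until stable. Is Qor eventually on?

No

Qor would need Zan (G5), but Zan never turns on.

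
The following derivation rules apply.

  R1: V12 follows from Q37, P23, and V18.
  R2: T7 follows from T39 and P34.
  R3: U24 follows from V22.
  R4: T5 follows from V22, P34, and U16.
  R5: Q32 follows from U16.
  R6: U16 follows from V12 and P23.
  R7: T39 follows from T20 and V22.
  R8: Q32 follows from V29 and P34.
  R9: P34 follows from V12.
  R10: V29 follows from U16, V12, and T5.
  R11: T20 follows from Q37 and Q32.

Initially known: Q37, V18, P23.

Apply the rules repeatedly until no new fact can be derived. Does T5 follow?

No

T5 would need V22, P34, and U16 (R4), but V22 is never established.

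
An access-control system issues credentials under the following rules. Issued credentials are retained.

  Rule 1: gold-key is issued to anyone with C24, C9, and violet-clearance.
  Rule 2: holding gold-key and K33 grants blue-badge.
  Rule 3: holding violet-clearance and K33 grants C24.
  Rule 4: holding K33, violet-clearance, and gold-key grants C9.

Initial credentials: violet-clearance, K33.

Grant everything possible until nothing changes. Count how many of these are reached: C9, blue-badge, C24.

1

Holding violet-clearance and K33 grants C24 (Rule 3).
C9 would need K33, violet-clearance, and gold-key (Rule 4), but gold-key is never granted.
blue-badge would need gold-key and K33 (Rule 2), but gold-key is never granted.
C24: reached.
Reached: C24 — 1 of the 3.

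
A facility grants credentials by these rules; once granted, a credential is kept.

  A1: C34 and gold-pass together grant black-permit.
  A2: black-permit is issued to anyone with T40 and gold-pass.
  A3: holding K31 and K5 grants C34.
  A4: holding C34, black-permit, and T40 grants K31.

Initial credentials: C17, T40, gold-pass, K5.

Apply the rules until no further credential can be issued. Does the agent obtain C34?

C34 would need K31 and K5 (A3), but K31 is never granted.

No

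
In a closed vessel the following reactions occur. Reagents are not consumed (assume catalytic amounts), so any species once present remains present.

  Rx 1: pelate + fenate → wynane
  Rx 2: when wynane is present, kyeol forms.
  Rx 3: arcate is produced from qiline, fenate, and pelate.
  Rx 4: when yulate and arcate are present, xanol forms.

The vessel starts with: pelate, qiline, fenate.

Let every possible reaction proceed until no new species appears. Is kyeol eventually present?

pelate and fenate present → wynane forms (Rx 1).
wynane present → kyeol forms (Rx 2).

Yes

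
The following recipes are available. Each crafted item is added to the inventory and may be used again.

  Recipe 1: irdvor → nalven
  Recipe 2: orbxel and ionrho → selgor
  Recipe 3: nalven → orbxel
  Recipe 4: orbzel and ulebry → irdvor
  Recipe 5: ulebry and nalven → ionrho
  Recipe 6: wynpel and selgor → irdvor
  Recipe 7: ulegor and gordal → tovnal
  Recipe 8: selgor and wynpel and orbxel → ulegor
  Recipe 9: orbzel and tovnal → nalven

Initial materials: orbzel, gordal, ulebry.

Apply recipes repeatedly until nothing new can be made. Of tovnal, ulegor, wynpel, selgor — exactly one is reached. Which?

selgor

Using Recipe 4, orbzel and ulebry make irdvor.
Using Recipe 1, irdvor makes nalven.
Using Recipe 5, ulebry and nalven make ionrho.
nalven → orbxel (Recipe 3).
Using Recipe 2, orbxel and ionrho make selgor.
tovnal would need ulegor and gordal (Recipe 7), but ulegor is never obtained. No rule produces wynpel, and it is not given. ulegor would need selgor, wynpel, and orbxel (Recipe 8), but wynpel is never obtained.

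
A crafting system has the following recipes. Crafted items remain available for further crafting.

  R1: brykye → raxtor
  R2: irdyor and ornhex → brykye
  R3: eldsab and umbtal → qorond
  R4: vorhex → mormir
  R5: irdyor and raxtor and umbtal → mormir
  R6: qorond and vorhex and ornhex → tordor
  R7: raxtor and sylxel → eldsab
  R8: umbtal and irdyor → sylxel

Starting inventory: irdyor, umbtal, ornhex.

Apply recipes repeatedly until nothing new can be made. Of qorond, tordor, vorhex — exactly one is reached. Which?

qorond

Using R2, irdyor and ornhex make brykye.
Using R8, umbtal and irdyor make sylxel.
brykye → raxtor (R1).
raxtor and sylxel → eldsab (R7).
eldsab and umbtal → qorond (R3).
tordor would need qorond, vorhex, and ornhex (R6), but vorhex is never obtained. No rule produces vorhex, and it is not given.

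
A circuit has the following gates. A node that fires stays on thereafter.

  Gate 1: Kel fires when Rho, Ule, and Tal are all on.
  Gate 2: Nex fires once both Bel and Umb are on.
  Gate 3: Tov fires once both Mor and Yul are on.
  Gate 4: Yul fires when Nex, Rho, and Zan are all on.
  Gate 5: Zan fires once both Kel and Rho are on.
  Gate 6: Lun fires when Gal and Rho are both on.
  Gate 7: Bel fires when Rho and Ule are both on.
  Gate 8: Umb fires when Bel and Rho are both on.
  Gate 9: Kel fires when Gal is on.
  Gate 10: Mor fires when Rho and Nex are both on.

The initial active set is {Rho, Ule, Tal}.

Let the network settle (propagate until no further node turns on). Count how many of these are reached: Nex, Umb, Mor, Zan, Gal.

4

Rho, Ule, and Tal are on, so Kel fires (Gate 1).
Rho and Ule are on, so Bel fires (Gate 7).
Gate 5: Kel and Rho on → Zan on.
Bel and Rho are on, so Umb fires (Gate 8).
Gate 2: Bel and Umb on → Nex on.
Rho and Nex are on, so Mor fires (Gate 10).
Nex: reached.
Umb: reached.
Mor: reached.
Zan: reached.
No rule produces Gal, and it is not given.
Reached: Nex, Umb, Mor, and Zan — 4 of the 5.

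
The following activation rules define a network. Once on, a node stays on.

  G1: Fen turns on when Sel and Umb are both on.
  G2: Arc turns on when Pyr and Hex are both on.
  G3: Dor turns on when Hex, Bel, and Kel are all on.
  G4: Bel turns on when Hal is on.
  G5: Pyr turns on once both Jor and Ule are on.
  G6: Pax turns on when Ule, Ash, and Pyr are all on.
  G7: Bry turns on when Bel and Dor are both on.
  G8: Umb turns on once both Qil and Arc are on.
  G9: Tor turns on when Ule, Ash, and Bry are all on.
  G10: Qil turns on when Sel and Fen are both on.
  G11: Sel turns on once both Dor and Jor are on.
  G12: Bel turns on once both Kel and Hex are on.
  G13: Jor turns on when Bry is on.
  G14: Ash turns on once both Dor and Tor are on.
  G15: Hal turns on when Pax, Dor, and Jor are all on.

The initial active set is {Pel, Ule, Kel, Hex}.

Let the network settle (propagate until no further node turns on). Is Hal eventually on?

Hal would need Pax, Dor, and Jor (G15), but Pax never turns on.

No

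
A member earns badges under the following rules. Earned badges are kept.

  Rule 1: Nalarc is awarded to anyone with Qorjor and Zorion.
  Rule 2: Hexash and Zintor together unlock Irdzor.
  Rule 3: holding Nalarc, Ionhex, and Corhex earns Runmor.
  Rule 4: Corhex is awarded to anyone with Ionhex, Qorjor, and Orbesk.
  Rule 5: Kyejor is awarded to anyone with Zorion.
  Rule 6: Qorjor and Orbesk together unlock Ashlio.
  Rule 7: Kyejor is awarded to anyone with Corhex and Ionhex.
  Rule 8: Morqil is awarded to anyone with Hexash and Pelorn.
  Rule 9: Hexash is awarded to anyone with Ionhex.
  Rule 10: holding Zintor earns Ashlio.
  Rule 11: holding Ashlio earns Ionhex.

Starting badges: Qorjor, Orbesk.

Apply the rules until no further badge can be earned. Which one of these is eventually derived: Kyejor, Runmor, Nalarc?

Kyejor

With Qorjor and Orbesk, Ashlio is earned (Rule 6).
With Ashlio, Ionhex is earned (Rule 11).
With Ionhex, Qorjor, and Orbesk, Corhex is earned (Rule 4).
With Corhex and Ionhex, Kyejor is earned (Rule 7).
Runmor would need Nalarc, Ionhex, and Corhex (Rule 3), but Nalarc is never earned. Nalarc would need Qorjor and Zorion (Rule 1), but Zorion is never earned.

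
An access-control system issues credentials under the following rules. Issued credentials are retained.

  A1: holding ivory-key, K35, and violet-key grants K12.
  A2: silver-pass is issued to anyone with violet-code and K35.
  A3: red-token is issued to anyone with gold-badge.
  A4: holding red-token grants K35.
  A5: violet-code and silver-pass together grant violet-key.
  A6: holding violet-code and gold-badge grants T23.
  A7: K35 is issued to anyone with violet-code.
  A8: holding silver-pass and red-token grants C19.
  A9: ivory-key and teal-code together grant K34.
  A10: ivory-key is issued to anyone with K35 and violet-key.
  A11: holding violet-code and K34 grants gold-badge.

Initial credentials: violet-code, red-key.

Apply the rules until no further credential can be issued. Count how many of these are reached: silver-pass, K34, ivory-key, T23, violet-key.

3

Holding violet-code grants K35 (A7).
Holding violet-code and K35 grants silver-pass (A2).
Holding violet-code and silver-pass grants violet-key (A5).
Holding K35 and violet-key grants ivory-key (A10).
silver-pass: reached.
K34 would need ivory-key and teal-code (A9), but teal-code is never granted.
ivory-key: reached.
T23 would need violet-code and gold-badge (A6), but gold-badge is never granted.
violet-key: reached.
Reached: silver-pass, ivory-key, and violet-key — 3 of the 5.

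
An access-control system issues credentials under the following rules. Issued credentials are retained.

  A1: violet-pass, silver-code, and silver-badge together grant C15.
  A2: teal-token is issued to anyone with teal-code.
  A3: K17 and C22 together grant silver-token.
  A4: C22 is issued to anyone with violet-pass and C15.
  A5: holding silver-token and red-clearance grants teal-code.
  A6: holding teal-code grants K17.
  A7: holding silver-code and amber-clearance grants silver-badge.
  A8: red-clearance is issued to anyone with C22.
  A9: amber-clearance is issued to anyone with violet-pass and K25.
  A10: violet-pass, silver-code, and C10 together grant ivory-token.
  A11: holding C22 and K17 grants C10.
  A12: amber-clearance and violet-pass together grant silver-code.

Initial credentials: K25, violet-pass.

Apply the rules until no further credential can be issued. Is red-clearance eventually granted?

Yes

Holding violet-pass and K25 grants amber-clearance (A9).
Holding amber-clearance and violet-pass grants silver-code (A12).
Holding silver-code and amber-clearance grants silver-badge (A7).
Holding violet-pass, silver-code, and silver-badge grants C15 (A1).
Holding violet-pass and C15 grants C22 (A4).
Holding C22 grants red-clearance (A8).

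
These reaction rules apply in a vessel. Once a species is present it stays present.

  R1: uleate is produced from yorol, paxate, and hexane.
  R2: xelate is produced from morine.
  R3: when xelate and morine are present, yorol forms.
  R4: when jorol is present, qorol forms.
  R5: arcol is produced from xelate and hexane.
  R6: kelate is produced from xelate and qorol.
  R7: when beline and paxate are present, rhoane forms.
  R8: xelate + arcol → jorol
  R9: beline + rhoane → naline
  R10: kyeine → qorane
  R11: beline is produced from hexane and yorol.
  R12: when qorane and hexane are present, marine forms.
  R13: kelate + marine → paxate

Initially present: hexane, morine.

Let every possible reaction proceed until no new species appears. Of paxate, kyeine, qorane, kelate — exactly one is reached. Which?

morine present → xelate forms (R2).
xelate and hexane present → arcol forms (R5).
xelate and arcol present → jorol forms (R8).
jorol present → qorol forms (R4).
xelate and qorol present → kelate forms (R6).
qorane would need kyeine (R10), but kyeine never forms. paxate would need kelate and marine (R13), but marine never forms. No rule produces kyeine, and it is not given.

kelate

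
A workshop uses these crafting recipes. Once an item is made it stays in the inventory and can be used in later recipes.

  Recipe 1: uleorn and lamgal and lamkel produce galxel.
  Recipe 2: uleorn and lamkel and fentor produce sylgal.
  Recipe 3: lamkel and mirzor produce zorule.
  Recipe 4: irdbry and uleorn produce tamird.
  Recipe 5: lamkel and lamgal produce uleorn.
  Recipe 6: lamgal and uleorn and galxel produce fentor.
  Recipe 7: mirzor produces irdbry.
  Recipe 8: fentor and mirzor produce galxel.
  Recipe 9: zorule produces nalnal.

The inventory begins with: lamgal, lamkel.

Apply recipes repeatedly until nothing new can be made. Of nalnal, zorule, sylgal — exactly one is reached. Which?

sylgal

Using Recipe 5, lamkel and lamgal make uleorn.
uleorn and lamgal and lamkel → galxel (Recipe 1).
lamgal and uleorn and galxel → fentor (Recipe 6).
uleorn and lamkel and fentor → sylgal (Recipe 2).
zorule would need lamkel and mirzor (Recipe 3), but mirzor is never obtained. nalnal would need zorule (Recipe 9), but zorule is never obtained.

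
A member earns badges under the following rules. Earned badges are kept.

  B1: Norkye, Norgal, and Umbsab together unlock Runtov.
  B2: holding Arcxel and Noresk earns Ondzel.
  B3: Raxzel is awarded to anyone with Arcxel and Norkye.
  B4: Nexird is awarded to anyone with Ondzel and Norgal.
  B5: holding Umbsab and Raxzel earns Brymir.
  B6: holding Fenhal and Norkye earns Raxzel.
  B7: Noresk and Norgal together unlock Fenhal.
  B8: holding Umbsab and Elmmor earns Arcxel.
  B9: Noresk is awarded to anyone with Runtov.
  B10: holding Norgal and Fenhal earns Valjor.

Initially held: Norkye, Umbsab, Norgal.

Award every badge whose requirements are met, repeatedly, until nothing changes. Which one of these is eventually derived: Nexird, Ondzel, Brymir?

Brymir

With Norkye, Norgal, and Umbsab, Runtov is earned (B1).
With Runtov, Noresk is earned (B9).
With Noresk and Norgal, Fenhal is earned (B7).
With Fenhal and Norkye, Raxzel is earned (B6).
With Umbsab and Raxzel, Brymir is earned (B5).
Ondzel would need Arcxel and Noresk (B2), but Arcxel is never earned. Nexird would need Ondzel and Norgal (B4), but Ondzel is never earned.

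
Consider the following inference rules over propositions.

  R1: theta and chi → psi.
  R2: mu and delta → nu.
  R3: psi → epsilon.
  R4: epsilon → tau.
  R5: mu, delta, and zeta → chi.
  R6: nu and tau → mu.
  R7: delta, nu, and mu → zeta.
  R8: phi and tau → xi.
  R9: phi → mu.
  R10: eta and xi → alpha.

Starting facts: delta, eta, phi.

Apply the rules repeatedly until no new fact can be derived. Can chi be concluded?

Yes

From phi, R9 gives mu.
mu and delta hold, so nu follows (R2).
delta, nu, and mu hold, so zeta follows (R7).
From mu, delta, and zeta, R5 gives chi.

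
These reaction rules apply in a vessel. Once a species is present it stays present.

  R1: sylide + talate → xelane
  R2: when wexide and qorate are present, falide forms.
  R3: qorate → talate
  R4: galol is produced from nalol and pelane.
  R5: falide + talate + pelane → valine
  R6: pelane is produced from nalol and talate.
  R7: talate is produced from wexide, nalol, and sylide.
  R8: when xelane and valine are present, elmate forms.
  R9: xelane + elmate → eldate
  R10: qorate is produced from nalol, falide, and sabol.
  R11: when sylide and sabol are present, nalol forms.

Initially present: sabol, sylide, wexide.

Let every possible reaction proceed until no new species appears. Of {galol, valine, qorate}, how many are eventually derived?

sylide and sabol present → nalol forms (R11).
wexide, nalol, and sylide present → talate forms (R7).
nalol and talate present → pelane forms (R6).
nalol and pelane present → galol forms (R4).
galol: reached.
valine would need falide, talate, and pelane (R5), but falide never forms.
qorate would need nalol, falide, and sabol (R10), but falide never forms.
Reached: galol — 1 of the 3.

1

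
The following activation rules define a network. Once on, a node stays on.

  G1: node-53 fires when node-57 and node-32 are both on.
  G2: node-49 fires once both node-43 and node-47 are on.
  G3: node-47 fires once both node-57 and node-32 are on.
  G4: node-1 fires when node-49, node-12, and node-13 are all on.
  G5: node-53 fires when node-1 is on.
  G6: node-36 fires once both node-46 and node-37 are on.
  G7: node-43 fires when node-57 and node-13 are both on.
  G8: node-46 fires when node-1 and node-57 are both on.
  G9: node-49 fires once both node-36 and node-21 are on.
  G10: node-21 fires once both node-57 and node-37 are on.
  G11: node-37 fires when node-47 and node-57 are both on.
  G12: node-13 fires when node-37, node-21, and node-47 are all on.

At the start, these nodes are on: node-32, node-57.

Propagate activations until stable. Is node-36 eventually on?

node-36 would need node-46 and node-37 (G6), but node-46 never turns on.

No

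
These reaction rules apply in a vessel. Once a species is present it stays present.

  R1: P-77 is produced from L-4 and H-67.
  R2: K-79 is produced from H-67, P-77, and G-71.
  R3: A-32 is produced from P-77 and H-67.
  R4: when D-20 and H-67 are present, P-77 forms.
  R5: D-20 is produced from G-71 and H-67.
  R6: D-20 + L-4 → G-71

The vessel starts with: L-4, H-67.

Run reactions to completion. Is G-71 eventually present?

No

G-71 would need D-20 and L-4 (R6), but D-20 never forms.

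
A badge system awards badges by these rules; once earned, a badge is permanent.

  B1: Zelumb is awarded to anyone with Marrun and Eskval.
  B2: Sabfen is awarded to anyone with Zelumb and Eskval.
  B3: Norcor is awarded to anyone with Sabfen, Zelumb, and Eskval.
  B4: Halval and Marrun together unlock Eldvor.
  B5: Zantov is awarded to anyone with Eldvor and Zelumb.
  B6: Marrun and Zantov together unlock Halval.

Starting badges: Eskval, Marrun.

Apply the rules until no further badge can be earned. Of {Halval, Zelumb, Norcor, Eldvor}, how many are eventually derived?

2

With Marrun and Eskval, Zelumb is earned (B1).
With Zelumb and Eskval, Sabfen is earned (B2).
With Sabfen, Zelumb, and Eskval, Norcor is earned (B3).
Halval would need Marrun and Zantov (B6), but Zantov is never earned.
Zelumb: reached.
Norcor: reached.
Eldvor would need Halval and Marrun (B4), but Halval is never earned.
Reached: Zelumb and Norcor — 2 of the 4.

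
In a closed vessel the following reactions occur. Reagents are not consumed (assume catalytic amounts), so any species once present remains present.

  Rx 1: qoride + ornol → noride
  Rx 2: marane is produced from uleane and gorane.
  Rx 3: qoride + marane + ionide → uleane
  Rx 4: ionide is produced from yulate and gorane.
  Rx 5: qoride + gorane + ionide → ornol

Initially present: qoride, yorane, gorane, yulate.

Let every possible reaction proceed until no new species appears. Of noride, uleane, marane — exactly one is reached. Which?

yulate and gorane present → ionide forms (Rx 4).
qoride, gorane, and ionide present → ornol forms (Rx 5).
qoride and ornol present → noride forms (Rx 1).
uleane would need qoride, marane, and ionide (Rx 3), but marane never forms. marane would need uleane and gorane (Rx 2), but uleane never forms.

noride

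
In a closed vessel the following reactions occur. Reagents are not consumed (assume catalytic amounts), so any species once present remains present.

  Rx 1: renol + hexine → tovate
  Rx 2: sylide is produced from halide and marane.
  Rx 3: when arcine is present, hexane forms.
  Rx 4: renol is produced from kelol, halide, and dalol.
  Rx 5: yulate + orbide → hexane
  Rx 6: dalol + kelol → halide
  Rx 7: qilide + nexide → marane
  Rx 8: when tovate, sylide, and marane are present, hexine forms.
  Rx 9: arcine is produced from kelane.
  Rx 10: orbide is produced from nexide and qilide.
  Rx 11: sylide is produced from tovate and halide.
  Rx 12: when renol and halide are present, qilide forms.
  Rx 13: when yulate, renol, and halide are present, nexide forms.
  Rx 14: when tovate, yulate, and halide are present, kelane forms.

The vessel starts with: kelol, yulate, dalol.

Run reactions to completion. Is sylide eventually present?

dalol and kelol present → halide forms (Rx 6).
kelol, halide, and dalol present → renol forms (Rx 4).
renol and halide present → qilide forms (Rx 12).
yulate, renol, and halide present → nexide forms (Rx 13).
qilide and nexide present → marane forms (Rx 7).
halide and marane present → sylide forms (Rx 2).

Yes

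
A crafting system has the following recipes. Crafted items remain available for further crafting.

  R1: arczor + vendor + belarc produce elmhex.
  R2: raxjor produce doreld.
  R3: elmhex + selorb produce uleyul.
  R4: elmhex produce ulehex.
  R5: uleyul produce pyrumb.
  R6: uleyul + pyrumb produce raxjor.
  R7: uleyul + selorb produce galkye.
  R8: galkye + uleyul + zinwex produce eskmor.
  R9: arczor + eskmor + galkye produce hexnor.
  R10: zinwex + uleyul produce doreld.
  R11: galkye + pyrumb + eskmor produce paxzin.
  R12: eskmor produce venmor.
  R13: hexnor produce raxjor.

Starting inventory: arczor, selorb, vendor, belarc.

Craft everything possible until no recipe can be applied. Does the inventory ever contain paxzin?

No

paxzin would need galkye, pyrumb, and eskmor (R11), but eskmor is never obtained.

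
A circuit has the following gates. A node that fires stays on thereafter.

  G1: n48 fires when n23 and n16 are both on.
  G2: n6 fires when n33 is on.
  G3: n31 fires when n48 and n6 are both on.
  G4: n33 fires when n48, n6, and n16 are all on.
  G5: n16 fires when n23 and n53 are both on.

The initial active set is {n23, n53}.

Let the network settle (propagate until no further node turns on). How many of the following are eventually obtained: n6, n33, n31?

0

n6 would need n33 (G2), but n33 never turns on.
n33 would need n48, n6, and n16 (G4), but n6 never turns on.
n31 would need n48 and n6 (G3), but n6 never turns on.
None of the 3 are reached.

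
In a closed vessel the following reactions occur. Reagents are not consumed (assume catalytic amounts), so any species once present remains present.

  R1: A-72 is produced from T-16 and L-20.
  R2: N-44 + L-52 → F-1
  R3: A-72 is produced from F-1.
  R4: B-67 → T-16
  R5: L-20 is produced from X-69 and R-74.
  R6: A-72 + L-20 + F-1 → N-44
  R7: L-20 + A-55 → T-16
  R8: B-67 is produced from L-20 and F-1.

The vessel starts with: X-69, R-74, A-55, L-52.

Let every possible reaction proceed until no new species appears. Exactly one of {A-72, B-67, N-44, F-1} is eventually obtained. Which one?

A-72

X-69 and R-74 present → L-20 forms (R5).
L-20 and A-55 present → T-16 forms (R7).
T-16 and L-20 present → A-72 forms (R1).
F-1 would need N-44 and L-52 (R2), but N-44 never forms. N-44 would need A-72, L-20, and F-1 (R6), but F-1 never forms. B-67 would need L-20 and F-1 (R8), but F-1 never forms.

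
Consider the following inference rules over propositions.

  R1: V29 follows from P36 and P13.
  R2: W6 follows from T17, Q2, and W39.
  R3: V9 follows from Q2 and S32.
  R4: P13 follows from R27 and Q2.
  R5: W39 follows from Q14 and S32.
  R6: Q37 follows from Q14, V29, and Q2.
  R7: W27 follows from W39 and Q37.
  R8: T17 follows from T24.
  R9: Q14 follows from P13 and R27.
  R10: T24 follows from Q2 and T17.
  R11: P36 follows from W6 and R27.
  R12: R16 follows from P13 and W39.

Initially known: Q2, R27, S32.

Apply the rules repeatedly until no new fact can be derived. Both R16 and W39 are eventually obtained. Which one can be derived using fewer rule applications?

W39

W39: From R27 and Q2, R4 gives P13. P13 and R27 hold, so Q14 follows (R9). Q14 and S32 hold, so W39 follows (R5). [3 rule applications]
R16: From R27 and Q2, R4 gives P13. From P13 and R27, R9 gives Q14. Q14 and S32 hold, so W39 follows (R5). P13 and W39 hold, so R16 follows (R12). [4 rule applications]
W39 needs fewer.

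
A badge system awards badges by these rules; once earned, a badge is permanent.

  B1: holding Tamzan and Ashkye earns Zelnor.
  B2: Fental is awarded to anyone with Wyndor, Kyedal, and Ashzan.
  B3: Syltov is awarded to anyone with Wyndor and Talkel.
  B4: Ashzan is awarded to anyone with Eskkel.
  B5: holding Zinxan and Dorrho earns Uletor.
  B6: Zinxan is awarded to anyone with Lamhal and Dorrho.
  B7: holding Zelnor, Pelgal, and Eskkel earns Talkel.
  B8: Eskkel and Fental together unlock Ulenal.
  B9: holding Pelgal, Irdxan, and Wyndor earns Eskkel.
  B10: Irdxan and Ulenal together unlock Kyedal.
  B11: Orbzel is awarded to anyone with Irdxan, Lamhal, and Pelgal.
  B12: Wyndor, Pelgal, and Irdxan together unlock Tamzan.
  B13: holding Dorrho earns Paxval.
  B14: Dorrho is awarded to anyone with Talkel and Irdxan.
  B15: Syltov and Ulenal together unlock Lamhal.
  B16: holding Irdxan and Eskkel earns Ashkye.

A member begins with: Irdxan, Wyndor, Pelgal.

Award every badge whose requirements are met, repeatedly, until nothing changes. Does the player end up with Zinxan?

Zinxan would need Lamhal and Dorrho (B6), but Lamhal is never earned.

No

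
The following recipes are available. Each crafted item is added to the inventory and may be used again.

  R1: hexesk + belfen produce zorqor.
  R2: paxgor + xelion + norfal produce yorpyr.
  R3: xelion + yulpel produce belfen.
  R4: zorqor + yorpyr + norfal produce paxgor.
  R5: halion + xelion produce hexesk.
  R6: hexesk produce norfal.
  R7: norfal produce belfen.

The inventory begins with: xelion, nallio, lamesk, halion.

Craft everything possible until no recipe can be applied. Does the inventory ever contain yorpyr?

yorpyr would need paxgor, xelion, and norfal (R2), but paxgor is never obtained.

No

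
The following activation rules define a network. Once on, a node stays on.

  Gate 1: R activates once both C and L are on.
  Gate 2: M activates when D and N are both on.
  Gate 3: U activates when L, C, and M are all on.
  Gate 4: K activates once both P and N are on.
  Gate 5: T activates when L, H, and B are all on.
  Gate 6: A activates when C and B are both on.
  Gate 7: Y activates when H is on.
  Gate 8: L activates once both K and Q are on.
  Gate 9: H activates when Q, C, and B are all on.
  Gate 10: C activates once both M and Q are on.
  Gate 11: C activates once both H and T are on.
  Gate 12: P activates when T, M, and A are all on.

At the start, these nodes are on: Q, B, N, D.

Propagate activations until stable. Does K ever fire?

K would need P and N (Gate 4), but P never turns on.

No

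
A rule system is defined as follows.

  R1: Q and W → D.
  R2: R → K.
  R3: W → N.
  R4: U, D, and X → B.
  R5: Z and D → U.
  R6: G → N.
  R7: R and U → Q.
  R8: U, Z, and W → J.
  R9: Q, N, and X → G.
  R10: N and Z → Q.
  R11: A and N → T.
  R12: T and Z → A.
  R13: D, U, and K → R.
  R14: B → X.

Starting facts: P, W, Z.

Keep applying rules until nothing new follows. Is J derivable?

Yes

W holds, so N follows (R3).
From N and Z, R10 gives Q.
From Q and W, R1 gives D.
From Z and D, R5 gives U.
U, Z, and W hold, so J follows (R8).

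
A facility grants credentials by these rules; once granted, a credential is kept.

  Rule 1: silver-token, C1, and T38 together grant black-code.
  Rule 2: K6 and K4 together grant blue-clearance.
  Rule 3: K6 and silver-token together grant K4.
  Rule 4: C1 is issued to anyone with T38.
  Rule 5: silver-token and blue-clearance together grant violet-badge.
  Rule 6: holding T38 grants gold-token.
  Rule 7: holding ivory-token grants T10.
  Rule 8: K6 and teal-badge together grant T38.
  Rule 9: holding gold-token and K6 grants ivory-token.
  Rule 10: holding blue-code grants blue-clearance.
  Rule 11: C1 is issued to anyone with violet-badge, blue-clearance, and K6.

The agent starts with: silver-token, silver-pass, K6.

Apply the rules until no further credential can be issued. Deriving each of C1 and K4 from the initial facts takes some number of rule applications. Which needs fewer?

K4: Holding K6 and silver-token grants K4 (Rule 3). [1 rule application]
C1: Holding K6 and silver-token grants K4 (Rule 3). Holding K6 and K4 grants blue-clearance (Rule 2). Holding silver-token and blue-clearance grants violet-badge (Rule 5). Holding violet-badge, blue-clearance, and K6 grants C1 (Rule 11). [4 rule applications]
K4 needs fewer.

K4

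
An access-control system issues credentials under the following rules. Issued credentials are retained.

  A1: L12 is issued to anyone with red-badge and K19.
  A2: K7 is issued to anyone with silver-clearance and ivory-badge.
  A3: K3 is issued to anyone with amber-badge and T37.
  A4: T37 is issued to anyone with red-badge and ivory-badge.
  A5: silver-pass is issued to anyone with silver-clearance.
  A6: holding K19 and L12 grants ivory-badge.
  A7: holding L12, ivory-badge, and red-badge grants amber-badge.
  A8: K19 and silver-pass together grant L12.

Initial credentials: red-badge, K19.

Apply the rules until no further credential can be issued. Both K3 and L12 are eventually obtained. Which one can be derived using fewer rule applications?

L12: Holding red-badge and K19 grants L12 (A1). [1 rule application]
K3: Holding red-badge and K19 grants L12 (A1). Holding K19 and L12 grants ivory-badge (A6). Holding red-badge and ivory-badge grants T37 (A4). Holding L12, ivory-badge, and red-badge grants amber-badge (A7). Holding amber-badge and T37 grants K3 (A3). [5 rule applications]
L12 needs fewer.

L12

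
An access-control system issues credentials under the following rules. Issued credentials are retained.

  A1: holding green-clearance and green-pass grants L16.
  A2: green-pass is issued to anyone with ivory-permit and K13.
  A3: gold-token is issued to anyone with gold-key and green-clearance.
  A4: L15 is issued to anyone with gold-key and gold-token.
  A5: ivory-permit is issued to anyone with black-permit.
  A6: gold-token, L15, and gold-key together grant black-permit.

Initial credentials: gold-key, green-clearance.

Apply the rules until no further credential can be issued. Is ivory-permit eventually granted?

Yes

Holding gold-key and green-clearance grants gold-token (A3).
Holding gold-key and gold-token grants L15 (A4).
Holding gold-token, L15, and gold-key grants black-permit (A6).
Holding black-permit grants ivory-permit (A5).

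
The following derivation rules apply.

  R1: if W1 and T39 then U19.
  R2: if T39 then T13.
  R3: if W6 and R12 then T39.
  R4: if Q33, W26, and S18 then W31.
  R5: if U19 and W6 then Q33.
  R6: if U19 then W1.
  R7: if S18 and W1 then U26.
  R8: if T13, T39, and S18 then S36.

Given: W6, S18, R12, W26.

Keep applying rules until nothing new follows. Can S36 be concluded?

W6 and R12 hold, so T39 follows (R3).
T39 holds, so T13 follows (R2).
T13, T39, and S18 hold, so S36 follows (R8).

Yes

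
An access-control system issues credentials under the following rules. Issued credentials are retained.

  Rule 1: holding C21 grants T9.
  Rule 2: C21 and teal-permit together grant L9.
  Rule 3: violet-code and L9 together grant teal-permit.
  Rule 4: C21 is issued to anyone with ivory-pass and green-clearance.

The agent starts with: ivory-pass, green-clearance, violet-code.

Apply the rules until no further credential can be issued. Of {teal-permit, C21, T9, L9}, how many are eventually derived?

Holding ivory-pass and green-clearance grants C21 (Rule 4).
Holding C21 grants T9 (Rule 1).
teal-permit would need violet-code and L9 (Rule 3), but L9 is never granted.
C21: reached.
T9: reached.
L9 would need C21 and teal-permit (Rule 2), but teal-permit is never granted.
Reached: C21 and T9 — 2 of the 4.

2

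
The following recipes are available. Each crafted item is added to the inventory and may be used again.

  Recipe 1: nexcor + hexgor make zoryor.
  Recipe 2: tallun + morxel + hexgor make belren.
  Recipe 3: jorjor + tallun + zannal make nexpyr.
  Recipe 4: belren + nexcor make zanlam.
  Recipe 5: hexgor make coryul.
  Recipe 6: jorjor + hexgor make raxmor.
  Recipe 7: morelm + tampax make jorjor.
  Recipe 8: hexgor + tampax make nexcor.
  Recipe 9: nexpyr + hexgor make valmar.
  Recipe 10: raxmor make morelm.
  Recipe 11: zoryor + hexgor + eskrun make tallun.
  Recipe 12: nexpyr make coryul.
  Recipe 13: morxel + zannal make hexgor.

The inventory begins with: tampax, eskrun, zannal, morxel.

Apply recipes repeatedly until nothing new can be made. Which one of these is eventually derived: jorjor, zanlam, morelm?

zanlam

Using Recipe 13, morxel and zannal make hexgor.
Using Recipe 8, hexgor and tampax make nexcor.
nexcor + hexgor → zoryor (Recipe 1).
zoryor + hexgor + eskrun → tallun (Recipe 11).
Using Recipe 2, tallun, morxel, and hexgor make belren.
belren + nexcor → zanlam (Recipe 4).
morelm would need raxmor (Recipe 10), but raxmor is never obtained. jorjor would need morelm and tampax (Recipe 7), but morelm is never obtained.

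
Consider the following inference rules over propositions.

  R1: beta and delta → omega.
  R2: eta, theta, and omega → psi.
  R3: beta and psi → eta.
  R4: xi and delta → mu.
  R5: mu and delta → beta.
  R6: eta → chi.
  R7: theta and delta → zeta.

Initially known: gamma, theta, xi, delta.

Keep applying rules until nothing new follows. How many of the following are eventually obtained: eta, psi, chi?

0

eta would need beta and psi (R3), but psi is never established.
psi would need eta, theta, and omega (R2), but eta is never established.
chi would need eta (R6), but eta is never established.
None of the 3 are reached.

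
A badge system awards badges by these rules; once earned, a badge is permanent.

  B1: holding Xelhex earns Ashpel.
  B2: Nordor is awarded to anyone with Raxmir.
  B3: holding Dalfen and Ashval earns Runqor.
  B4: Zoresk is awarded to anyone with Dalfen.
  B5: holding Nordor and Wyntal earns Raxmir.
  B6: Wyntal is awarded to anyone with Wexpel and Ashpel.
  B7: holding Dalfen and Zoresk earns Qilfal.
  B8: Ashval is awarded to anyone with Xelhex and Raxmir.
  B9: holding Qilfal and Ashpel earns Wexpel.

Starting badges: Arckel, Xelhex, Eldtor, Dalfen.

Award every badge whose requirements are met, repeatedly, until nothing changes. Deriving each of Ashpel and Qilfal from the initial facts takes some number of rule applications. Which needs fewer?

Ashpel

Ashpel: With Xelhex, Ashpel is earned (B1). [1 rule application]
Qilfal: With Dalfen, Zoresk is earned (B4). With Dalfen and Zoresk, Qilfal is earned (B7). [2 rule applications]
Ashpel needs fewer.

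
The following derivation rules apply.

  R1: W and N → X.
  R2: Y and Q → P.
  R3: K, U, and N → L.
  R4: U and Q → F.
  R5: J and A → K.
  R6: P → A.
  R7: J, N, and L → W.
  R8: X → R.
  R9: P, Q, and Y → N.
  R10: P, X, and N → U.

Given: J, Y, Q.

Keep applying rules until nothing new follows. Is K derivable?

Yes

Y and Q hold, so P follows (R2).
P holds, so A follows (R6).
J and A hold, so K follows (R5).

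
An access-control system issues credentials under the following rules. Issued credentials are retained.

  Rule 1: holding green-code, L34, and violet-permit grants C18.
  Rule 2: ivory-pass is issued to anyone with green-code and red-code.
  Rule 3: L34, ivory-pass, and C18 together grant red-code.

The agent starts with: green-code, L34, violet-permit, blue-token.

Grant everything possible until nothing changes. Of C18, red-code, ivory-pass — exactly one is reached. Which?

C18

Holding green-code, L34, and violet-permit grants C18 (Rule 1).
red-code would need L34, ivory-pass, and C18 (Rule 3), but ivory-pass is never granted. ivory-pass would need green-code and red-code (Rule 2), but red-code is never granted.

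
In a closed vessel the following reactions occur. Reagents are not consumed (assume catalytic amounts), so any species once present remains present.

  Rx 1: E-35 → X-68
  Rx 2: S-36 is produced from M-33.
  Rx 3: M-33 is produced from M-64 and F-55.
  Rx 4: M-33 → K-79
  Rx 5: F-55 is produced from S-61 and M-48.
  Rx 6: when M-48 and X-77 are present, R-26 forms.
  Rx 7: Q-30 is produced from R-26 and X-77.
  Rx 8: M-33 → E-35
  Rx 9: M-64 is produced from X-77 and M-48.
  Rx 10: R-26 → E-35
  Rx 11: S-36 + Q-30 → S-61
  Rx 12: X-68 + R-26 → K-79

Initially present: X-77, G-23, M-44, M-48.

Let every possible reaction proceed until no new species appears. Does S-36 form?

S-36 would need M-33 (Rx 2), but M-33 never forms.

No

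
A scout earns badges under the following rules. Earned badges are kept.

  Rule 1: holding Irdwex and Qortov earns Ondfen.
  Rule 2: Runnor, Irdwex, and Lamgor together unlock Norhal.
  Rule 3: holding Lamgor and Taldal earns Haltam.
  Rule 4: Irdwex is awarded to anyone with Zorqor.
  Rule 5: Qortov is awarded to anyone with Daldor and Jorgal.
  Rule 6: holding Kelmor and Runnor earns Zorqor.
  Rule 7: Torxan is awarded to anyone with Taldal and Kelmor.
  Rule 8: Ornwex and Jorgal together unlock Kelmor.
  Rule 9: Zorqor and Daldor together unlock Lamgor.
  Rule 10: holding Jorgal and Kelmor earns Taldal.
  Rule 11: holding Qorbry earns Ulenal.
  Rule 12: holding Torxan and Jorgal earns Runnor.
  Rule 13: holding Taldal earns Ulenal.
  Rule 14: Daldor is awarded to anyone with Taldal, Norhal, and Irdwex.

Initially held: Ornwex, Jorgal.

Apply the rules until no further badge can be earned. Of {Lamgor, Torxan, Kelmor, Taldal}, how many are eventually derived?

3

With Ornwex and Jorgal, Kelmor is earned (Rule 8).
With Jorgal and Kelmor, Taldal is earned (Rule 10).
With Taldal and Kelmor, Torxan is earned (Rule 7).
Lamgor would need Zorqor and Daldor (Rule 9), but Daldor is never earned.
Torxan: reached.
Kelmor: reached.
Taldal: reached.
Reached: Torxan, Kelmor, and Taldal — 3 of the 4.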